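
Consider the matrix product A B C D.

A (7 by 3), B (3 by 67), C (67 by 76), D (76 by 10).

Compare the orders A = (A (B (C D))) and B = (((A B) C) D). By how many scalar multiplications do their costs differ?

Order A = (A (B (C D))): (C D): 67×76 by 76×10 → 67×10, cost 67·76·10 = 50920; (B (C D)): 3×67 by 67×10 → 3×10, cost 3·67·10 = 2010; cumulative 52930; (A (B (C D))): 7×3 by 3×10 → 7×10, cost 7·3·10 = 210; cumulative 53140. Total 53140.
Order B = (((A B) C) D): (A B): 7×3 by 3×67 → 7×67, cost 7·3·67 = 1407; ((A B) C): 7×67 by 67×76 → 7×76, cost 7·67·76 = 35644; cumulative 37051; (((A B) C) D): 7×76 by 76×10 → 7×10, cost 7·76·10 = 5320; cumulative 42371. Total 42371.
Difference: |53140 − 42371| = 10769.

10769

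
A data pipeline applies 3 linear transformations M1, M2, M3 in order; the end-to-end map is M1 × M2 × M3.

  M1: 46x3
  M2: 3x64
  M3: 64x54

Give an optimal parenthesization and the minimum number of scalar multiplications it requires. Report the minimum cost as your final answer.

(M1 × (M2 × M3)): cost 17820.
((M1 × M2) × M3): cost 167808.
Optimal: (M1 × (M2 × M3)) with cost 17820.

17820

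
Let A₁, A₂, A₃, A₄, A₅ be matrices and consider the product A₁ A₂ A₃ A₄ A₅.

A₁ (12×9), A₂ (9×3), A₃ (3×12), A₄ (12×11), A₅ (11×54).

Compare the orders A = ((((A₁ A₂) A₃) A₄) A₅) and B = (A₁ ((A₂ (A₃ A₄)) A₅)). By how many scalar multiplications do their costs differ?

Order A = ((((A₁ A₂) A₃) A₄) A₅): (A₁ A₂): 12×9 by 9×3 → 12×3, cost 12·9·3 = 324; ((A₁ A₂) A₃): 12×3 by 3×12 → 12×12, cost 12·3·12 = 432; cumulative 756; (((A₁ A₂) A₃) A₄): 12×12 by 12×11 → 12×11, cost 12·12·11 = 1584; cumulative 2340; ((((A₁ A₂) A₃) A₄) A₅): 12×11 by 11×54 → 12×54, cost 12·11·54 = 7128; cumulative 9468. Total 9468.
Order B = (A₁ ((A₂ (A₃ A₄)) A₅)): (A₃ A₄): 3×12 by 12×11 → 3×11, cost 3·12·11 = 396; (A₂ (A₃ A₄)): 9×3 by 3×11 → 9×11, cost 9·3·11 = 297; cumulative 693; ((A₂ (A₃ A₄)) A₅): 9×11 by 11×54 → 9×54, cost 9·11·54 = 5346; cumulative 6039; (A₁ ((A₂ (A₃ A₄)) A₅)): 12×9 by 9×54 → 12×54, cost 12·9·54 = 5832; cumulative 11871. Total 11871.
Difference: |9468 − 11871| = 2403.

2403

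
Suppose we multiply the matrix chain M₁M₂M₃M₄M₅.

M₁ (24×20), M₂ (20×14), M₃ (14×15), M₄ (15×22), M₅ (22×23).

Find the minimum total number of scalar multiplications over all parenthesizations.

26152

Adjacent pairs: M₁M₂ = 24·20·14 = 6720; M₂M₃ = 20·14·15 = 4200; M₃M₄ = 14·15·22 = 4620; M₄M₅ = 15·22·23 = 7590.
Length 3: M₁..M₃: k=1: 0+4200+24·20·15=11400; k=2: 6720+0+24·14·15=11760 → min 11400 | M₂..M₄: k=2: 0+4620+20·14·22=10780; k=3: 4200+0+20·15·22=10800 → min 10780 | M₃..M₅: k=3: 0+7590+14·15·23=12420; k=4: 4620+0+14·22·23=11704 → min 11704.
Length 4: M₁..M₄: k=1: 0+10780+24·20·22=21340; k=2: 6720+4620+24·14·22=18732; k=3: 11400+0+24·15·22=19320 → min 18732 | M₂..M₅: k=2: 0+11704+20·14·23=18144; k=3: 4200+7590+20·15·23=18690; k=4: 10780+0+20·22·23=20900 → min 18144.
Length 5: M₁..M₅: k=1: 0+18144+24·20·23=29184; k=2: 6720+11704+24·14·23=26152; k=3: 11400+7590+24·15·23=27270; k=4: 18732+0+24·22·23=30876 → min 26152.
Optimal order: ((M₁M₂)((M₃M₄)M₅)) with cost 26152.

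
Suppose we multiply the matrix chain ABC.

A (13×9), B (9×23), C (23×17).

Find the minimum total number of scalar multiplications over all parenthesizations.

Order (A(BC)): (BC): 9×23 by 23×17 → 9×17, cost 9·23·17 = 3519; (A(BC)): 13×9 by 9×17 → 13×17, cost 13·9·17 = 1989; cumulative 5508. Total 5508.
Order ((AB)C): (AB): 13×9 by 9×23 → 13×23, cost 13·9·23 = 2691; ((AB)C): 13×23 by 23×17 → 13×17, cost 13·23·17 = 5083; cumulative 7774. Total 7774.
Minimum: 5508.

5508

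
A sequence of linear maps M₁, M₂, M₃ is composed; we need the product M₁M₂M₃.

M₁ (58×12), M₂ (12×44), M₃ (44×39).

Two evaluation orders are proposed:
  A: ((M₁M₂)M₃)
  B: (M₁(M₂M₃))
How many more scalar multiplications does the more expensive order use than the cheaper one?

Order A = ((M₁M₂)M₃): (M₁M₂): 58×12 by 12×44 → 58×44, cost 58·12·44 = 30624; ((M₁M₂)M₃): 58×44 by 44×39 → 58×39, cost 58·44·39 = 99528; cumulative 130152. Total 130152.
Order B = (M₁(M₂M₃)): (M₂M₃): 12×44 by 44×39 → 12×39, cost 12·44·39 = 20592; (M₁(M₂M₃)): 58×12 by 12×39 → 58×39, cost 58·12·39 = 27144; cumulative 47736. Total 47736.
Difference: |130152 − 47736| = 82416.

82416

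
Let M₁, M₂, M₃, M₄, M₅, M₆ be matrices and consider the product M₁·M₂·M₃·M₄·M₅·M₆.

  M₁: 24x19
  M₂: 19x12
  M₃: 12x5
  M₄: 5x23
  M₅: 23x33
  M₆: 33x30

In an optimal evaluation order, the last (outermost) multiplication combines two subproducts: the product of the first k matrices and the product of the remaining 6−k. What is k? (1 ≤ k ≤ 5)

3

Adjacent pairs: M₁M₂ = 24·19·12 = 5472; M₂M₃ = 19·12·5 = 1140; M₃M₄ = 12·5·23 = 1380; M₄M₅ = 5·23·33 = 3795; M₅M₆ = 23·33·30 = 22770.
Length 3: M₁..M₃: k=1: 0+1140+24·19·5=3420; k=2: 5472+0+24·12·5=6912 → min 3420 | M₂..M₄: k=2: 0+1380+19·12·23=6624; k=3: 1140+0+19·5·23=3325 → min 3325 | M₃..M₅: k=3: 0+3795+12·5·33=5775; k=4: 1380+0+12·23·33=10488 → min 5775 | M₄..M₆: k=4: 0+22770+5·23·30=26220; k=5: 3795+0+5·33·30=8745 → min 8745.
Length 4: M₁..M₄: k=1: 0+3325+24·19·23=13813; k=2: 5472+1380+24·12·23=13476; k=3: 3420+0+24·5·23=6180 → min 6180 | M₂..M₅: k=2: 0+5775+19·12·33=13299; k=3: 1140+3795+19·5·33=8070; k=4: 3325+0+19·23·33=17746 → min 8070 | M₃..M₆: k=3: 0+8745+12·5·30=10545; k=4: 1380+22770+12·23·30=32430; k=5: 5775+0+12·33·30=17655 → min 10545.
Length 5: M₁..M₅: k=1: 0+8070+24·19·33=23118; k=2: 5472+5775+24·12·33=20751; k=3: 3420+3795+24·5·33=11175; k=4: 6180+0+24·23·33=24396 → min 11175 | M₂..M₆: k=2: 0+10545+19·12·30=17385; k=3: 1140+8745+19·5·30=12735; k=4: 3325+22770+19·23·30=39205; k=5: 8070+0+19·33·30=26880 → min 12735.
Top-level splits: k=1: (M₁..M₁)·(M₂..M₆) → 0+12735+24·19·30 = 26415; k=2: (M₁..M₂)·(M₃..M₆) → 5472+10545+24·12·30 = 24657; k=3: (M₁..M₃)·(M₄..M₆) → 3420+8745+24·5·30 = 15765; k=4: (M₁..M₄)·(M₅..M₆) → 6180+22770+24·23·30 = 45510; k=5: (M₁..M₅)·(M₆..M₆) → 11175+0+24·33·30 = 34935.
Best split is after M₃, i.e. k = 3.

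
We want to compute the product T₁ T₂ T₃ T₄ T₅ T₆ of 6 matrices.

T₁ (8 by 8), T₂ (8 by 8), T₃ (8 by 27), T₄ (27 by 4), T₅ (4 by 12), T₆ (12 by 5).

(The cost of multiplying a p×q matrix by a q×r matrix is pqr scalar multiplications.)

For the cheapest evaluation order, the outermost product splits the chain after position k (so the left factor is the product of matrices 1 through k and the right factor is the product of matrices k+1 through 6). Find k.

Adjacent pairs: T₁T₂ = 8·8·8 = 512; T₂T₃ = 8·8·27 = 1728; T₃T₄ = 8·27·4 = 864; T₄T₅ = 27·4·12 = 1296; T₅T₆ = 4·12·5 = 240.
Length 3: T₁..T₃: k=1: 0+1728+8·8·27=3456; k=2: 512+0+8·8·27=2240 → min 2240 | T₂..T₄: k=2: 0+864+8·8·4=1120; k=3: 1728+0+8·27·4=2592 → min 1120 | T₃..T₅: k=3: 0+1296+8·27·12=3888; k=4: 864+0+8·4·12=1248 → min 1248 | T₄..T₆: k=4: 0+240+27·4·5=780; k=5: 1296+0+27·12·5=2916 → min 780.
Length 4: T₁..T₄: k=1: 0+1120+8·8·4=1376; k=2: 512+864+8·8·4=1632; k=3: 2240+0+8·27·4=3104 → min 1376 | T₂..T₅: k=2: 0+1248+8·8·12=2016; k=3: 1728+1296+8·27·12=5616; k=4: 1120+0+8·4·12=1504 → min 1504 | T₃..T₆: k=3: 0+780+8·27·5=1860; k=4: 864+240+8·4·5=1264; k=5: 1248+0+8·12·5=1728 → min 1264.
Length 5: T₁..T₅: k=1: 0+1504+8·8·12=2272; k=2: 512+1248+8·8·12=2528; k=3: 2240+1296+8·27·12=6128; k=4: 1376+0+8·4·12=1760 → min 1760 | T₂..T₆: k=2: 0+1264+8·8·5=1584; k=3: 1728+780+8·27·5=3588; k=4: 1120+240+8·4·5=1520; k=5: 1504+0+8·12·5=1984 → min 1520.
Top-level splits: k=1: (T₁..T₁)·(T₂..T₆) → 0+1520+8·8·5 = 1840; k=2: (T₁..T₂)·(T₃..T₆) → 512+1264+8·8·5 = 2096; k=3: (T₁..T₃)·(T₄..T₆) → 2240+780+8·27·5 = 4100; k=4: (T₁..T₄)·(T₅..T₆) → 1376+240+8·4·5 = 1776; k=5: (T₁..T₅)·(T₆..T₆) → 1760+0+8·12·5 = 2240.
Best split is after T₄, i.e. k = 4.

4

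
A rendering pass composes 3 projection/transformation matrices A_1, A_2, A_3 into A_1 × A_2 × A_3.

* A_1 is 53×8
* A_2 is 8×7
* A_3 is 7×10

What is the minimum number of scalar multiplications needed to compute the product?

4800

Order (A_1 × (A_2 × A_3)): (A_2 × A_3): 8×7 by 7×10 → 8×10, cost 8·7·10 = 560; (A_1 × (A_2 × A_3)): 53×8 by 8×10 → 53×10, cost 53·8·10 = 4240; cumulative 4800. Total 4800.
Order ((A_1 × A_2) × A_3): (A_1 × A_2): 53×8 by 8×7 → 53×7, cost 53·8·7 = 2968; ((A_1 × A_2) × A_3): 53×7 by 7×10 → 53×10, cost 53·7·10 = 3710; cumulative 6678. Total 6678.
Minimum: 4800.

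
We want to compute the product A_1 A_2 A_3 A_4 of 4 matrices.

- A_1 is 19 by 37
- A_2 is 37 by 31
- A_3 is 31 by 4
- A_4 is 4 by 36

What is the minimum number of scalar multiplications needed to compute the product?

10136

Adjacent pairs: A_1A_2 = 19·37·31 = 21793; A_2A_3 = 37·31·4 = 4588; A_3A_4 = 31·4·36 = 4464.
Length 3: A_1..A_3: k=1: 0+4588+19·37·4=7400; k=2: 21793+0+19·31·4=24149 → min 7400 | A_2..A_4: k=2: 0+4464+37·31·36=45756; k=3: 4588+0+37·4·36=9916 → min 9916.
Length 4: A_1..A_4: k=1: 0+9916+19·37·36=35224; k=2: 21793+4464+19·31·36=47461; k=3: 7400+0+19·4·36=10136 → min 10136.
Optimal order: ((A_1 (A_2 A_3)) A_4) with cost 10136.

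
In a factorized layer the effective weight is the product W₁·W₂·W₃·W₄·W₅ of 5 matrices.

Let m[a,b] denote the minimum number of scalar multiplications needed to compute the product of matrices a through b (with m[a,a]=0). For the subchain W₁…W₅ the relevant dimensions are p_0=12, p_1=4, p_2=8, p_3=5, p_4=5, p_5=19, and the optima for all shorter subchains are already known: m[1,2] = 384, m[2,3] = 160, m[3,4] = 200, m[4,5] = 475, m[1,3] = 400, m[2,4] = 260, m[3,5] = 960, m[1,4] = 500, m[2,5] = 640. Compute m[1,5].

m[1,5] = min over k∈[1,4] of m[1,k]+m[k+1,5]+p_{0}·p_k·p_{5}.
k=1: 0 + 640 + 12·4·19 = 1552; k=2: 384 + 960 + 12·8·19 = 3168; k=3: 400 + 475 + 12·5·19 = 2015; k=4: 500 + 0 + 12·5·19 = 1640.
Minimum: 1552 at k=1.

1552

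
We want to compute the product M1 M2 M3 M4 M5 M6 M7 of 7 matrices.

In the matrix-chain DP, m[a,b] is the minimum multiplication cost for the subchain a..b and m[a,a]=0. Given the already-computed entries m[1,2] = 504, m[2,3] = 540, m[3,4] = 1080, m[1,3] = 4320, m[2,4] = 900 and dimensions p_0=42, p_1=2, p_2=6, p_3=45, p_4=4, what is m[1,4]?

m[1,4] = min over k∈[1,3] of m[1,k]+m[k+1,4]+p_{0}·p_k·p_{4}.
k=1: 0 + 900 + 42·2·4 = 1236; k=2: 504 + 1080 + 42·6·4 = 2592; k=3: 4320 + 0 + 42·45·4 = 11880.
Minimum: 1236 at k=1.

1236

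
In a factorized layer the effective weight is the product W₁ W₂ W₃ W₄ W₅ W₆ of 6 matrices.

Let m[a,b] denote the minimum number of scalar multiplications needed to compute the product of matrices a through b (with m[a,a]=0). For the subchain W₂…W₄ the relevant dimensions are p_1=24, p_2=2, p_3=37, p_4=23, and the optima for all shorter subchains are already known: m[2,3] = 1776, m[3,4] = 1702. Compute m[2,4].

m[2,4] = min over k∈[2,3] of m[2,k]+m[k+1,4]+p_{1}·p_k·p_{4}.
k=2: 0 + 1702 + 24·2·23 = 2806; k=3: 1776 + 0 + 24·37·23 = 22200.
Minimum: 2806 at k=2.

2806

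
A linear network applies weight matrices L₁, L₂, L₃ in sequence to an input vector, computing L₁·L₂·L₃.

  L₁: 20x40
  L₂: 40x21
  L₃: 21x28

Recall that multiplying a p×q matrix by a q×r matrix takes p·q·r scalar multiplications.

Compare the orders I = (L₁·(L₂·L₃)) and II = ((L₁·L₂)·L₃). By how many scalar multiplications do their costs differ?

17360

Order I = (L₁·(L₂·L₃)): (L₂·L₃): 40×21 by 21×28 → 40×28, cost 40·21·28 = 23520; (L₁·(L₂·L₃)): 20×40 by 40×28 → 20×28, cost 20·40·28 = 22400; cumulative 45920. Total 45920.
Order II = ((L₁·L₂)·L₃): (L₁·L₂): 20×40 by 40×21 → 20×21, cost 20·40·21 = 16800; ((L₁·L₂)·L₃): 20×21 by 21×28 → 20×28, cost 20·21·28 = 11760; cumulative 28560. Total 28560.
Difference: |45920 − 28560| = 17360.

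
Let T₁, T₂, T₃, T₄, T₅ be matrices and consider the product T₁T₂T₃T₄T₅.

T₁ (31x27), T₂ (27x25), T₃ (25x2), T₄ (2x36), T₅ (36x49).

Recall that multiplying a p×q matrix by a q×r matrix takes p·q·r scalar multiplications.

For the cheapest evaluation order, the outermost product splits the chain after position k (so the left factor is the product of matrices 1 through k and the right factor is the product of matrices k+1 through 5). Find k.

3

Adjacent pairs: T₁T₂ = 31·27·25 = 20925; T₂T₃ = 27·25·2 = 1350; T₃T₄ = 25·2·36 = 1800; T₄T₅ = 2·36·49 = 3528.
Length 3: T₁..T₃: k=1: 0+1350+31·27·2=3024; k=2: 20925+0+31·25·2=22475 → min 3024 | T₂..T₄: k=2: 0+1800+27·25·36=26100; k=3: 1350+0+27·2·36=3294 → min 3294 | T₃..T₅: k=3: 0+3528+25·2·49=5978; k=4: 1800+0+25·36·49=45900 → min 5978.
Length 4: T₁..T₄: k=1: 0+3294+31·27·36=33426; k=2: 20925+1800+31·25·36=50625; k=3: 3024+0+31·2·36=5256 → min 5256 | T₂..T₅: k=2: 0+5978+27·25·49=39053; k=3: 1350+3528+27·2·49=7524; k=4: 3294+0+27·36·49=50922 → min 7524.
Top-level splits: k=1: (T₁..T₁)·(T₂..T₅) → 0+7524+31·27·49 = 48537; k=2: (T₁..T₂)·(T₃..T₅) → 20925+5978+31·25·49 = 64878; k=3: (T₁..T₃)·(T₄..T₅) → 3024+3528+31·2·49 = 9590; k=4: (T₁..T₄)·(T₅..T₅) → 5256+0+31·36·49 = 59940.
Best split is after T₃, i.e. k = 3.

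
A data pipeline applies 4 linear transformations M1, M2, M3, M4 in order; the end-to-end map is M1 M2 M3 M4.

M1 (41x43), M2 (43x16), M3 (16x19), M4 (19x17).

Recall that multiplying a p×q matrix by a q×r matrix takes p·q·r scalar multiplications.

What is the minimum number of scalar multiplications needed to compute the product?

44528

Adjacent pairs: M1M2 = 41·43·16 = 28208; M2M3 = 43·16·19 = 13072; M3M4 = 16·19·17 = 5168.
Length 3: M1..M3: k=1: 0+13072+41·43·19=46569; k=2: 28208+0+41·16·19=40672 → min 40672 | M2..M4: k=2: 0+5168+43·16·17=16864; k=3: 13072+0+43·19·17=26961 → min 16864.
Length 4: M1..M4: k=1: 0+16864+41·43·17=46835; k=2: 28208+5168+41·16·17=44528; k=3: 40672+0+41·19·17=53915 → min 44528.
Optimal order: ((M1 M2) (M3 M4)) with cost 44528.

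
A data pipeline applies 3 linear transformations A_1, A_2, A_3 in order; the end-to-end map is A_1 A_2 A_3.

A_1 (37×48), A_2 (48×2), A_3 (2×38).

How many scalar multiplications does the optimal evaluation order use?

Order (A_1 (A_2 A_3)): (A_2 A_3): 48×2 by 2×38 → 48×38, cost 48·2·38 = 3648; (A_1 (A_2 A_3)): 37×48 by 48×38 → 37×38, cost 37·48·38 = 67488; cumulative 71136. Total 71136.
Order ((A_1 A_2) A_3): (A_1 A_2): 37×48 by 48×2 → 37×2, cost 37·48·2 = 3552; ((A_1 A_2) A_3): 37×2 by 2×38 → 37×38, cost 37·2·38 = 2812; cumulative 6364. Total 6364.
Minimum: 6364.

6364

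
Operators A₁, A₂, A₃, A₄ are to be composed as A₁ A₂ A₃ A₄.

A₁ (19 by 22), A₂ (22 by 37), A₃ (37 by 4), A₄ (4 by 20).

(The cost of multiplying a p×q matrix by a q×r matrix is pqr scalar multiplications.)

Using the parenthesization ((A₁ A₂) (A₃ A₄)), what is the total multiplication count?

(A₁ A₂): 19×22 by 22×37 → 19×37, cost 19·22·37 = 15466
(A₃ A₄): 37×4 by 4×20 → 37×20, cost 37·4·20 = 2960
((A₁ A₂) (A₃ A₄)): 19×37 by 37×20 → 19×20, cost 19·37·20 = 14060; cumulative 32486
Total: 32486 scalar multiplications.

32486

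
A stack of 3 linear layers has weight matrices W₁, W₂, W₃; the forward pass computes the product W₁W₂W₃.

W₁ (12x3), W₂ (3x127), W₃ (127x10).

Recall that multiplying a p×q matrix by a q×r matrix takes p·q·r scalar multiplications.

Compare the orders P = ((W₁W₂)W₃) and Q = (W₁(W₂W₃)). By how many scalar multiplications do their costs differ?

Order P = ((W₁W₂)W₃): (W₁W₂): 12×3 by 3×127 → 12×127, cost 12·3·127 = 4572; ((W₁W₂)W₃): 12×127 by 127×10 → 12×10, cost 12·127·10 = 15240; cumulative 19812. Total 19812.
Order Q = (W₁(W₂W₃)): (W₂W₃): 3×127 by 127×10 → 3×10, cost 3·127·10 = 3810; (W₁(W₂W₃)): 12×3 by 3×10 → 12×10, cost 12·3·10 = 360; cumulative 4170. Total 4170.
Difference: |19812 − 4170| = 15642.

15642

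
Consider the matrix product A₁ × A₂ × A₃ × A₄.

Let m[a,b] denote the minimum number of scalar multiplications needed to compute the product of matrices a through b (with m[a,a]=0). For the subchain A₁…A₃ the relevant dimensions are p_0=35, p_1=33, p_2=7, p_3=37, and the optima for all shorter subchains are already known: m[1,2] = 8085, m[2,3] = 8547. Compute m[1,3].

m[1,3] = min over k∈[1,2] of m[1,k]+m[k+1,3]+p_{0}·p_k·p_{3}.
k=1: 0 + 8547 + 35·33·37 = 51282; k=2: 8085 + 0 + 35·7·37 = 17150.
Minimum: 17150 at k=2.

17150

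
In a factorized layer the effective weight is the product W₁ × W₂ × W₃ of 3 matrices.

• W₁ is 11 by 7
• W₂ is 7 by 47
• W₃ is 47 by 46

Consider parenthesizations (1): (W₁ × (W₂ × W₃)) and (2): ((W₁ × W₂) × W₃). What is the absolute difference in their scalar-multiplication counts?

8725

Order (1) = (W₁ × (W₂ × W₃)): (W₂ × W₃): 7×47 by 47×46 → 7×46, cost 7·47·46 = 15134; (W₁ × (W₂ × W₃)): 11×7 by 7×46 → 11×46, cost 11·7·46 = 3542; cumulative 18676. Total 18676.
Order (2) = ((W₁ × W₂) × W₃): (W₁ × W₂): 11×7 by 7×47 → 11×47, cost 11·7·47 = 3619; ((W₁ × W₂) × W₃): 11×47 by 47×46 → 11×46, cost 11·47·46 = 23782; cumulative 27401. Total 27401.
Difference: |18676 − 27401| = 8725.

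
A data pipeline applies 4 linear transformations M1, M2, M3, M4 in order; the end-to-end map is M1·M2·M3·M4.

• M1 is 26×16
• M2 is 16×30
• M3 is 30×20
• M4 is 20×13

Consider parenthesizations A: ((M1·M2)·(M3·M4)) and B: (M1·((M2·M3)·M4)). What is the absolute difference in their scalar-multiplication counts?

11252

Order A = ((M1·M2)·(M3·M4)): (M1·M2): 26×16 by 16×30 → 26×30, cost 26·16·30 = 12480; (M3·M4): 30×20 by 20×13 → 30×13, cost 30·20·13 = 7800; ((M1·M2)·(M3·M4)): 26×30 by 30×13 → 26×13, cost 26·30·13 = 10140; cumulative 30420. Total 30420.
Order B = (M1·((M2·M3)·M4)): (M2·M3): 16×30 by 30×20 → 16×20, cost 16·30·20 = 9600; ((M2·M3)·M4): 16×20 by 20×13 → 16×13, cost 16·20·13 = 4160; cumulative 13760; (M1·((M2·M3)·M4)): 26×16 by 16×13 → 26×13, cost 26·16·13 = 5408; cumulative 19168. Total 19168.
Difference: |30420 − 19168| = 11252.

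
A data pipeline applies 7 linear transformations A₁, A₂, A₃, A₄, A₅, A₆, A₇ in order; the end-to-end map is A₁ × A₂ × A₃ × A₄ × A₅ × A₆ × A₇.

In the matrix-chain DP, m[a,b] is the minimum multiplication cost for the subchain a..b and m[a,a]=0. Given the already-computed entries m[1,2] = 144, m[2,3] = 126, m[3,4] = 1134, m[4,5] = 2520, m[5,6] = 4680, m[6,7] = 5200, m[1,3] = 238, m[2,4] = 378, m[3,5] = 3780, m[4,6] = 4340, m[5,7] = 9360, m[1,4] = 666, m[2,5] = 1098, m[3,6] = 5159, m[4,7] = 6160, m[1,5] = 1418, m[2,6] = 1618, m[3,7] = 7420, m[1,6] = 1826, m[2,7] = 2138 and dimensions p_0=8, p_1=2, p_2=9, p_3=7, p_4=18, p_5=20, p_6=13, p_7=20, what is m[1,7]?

m[1,7] = min over k∈[1,6] of m[1,k]+m[k+1,7]+p_{0}·p_k·p_{7}.
k=1: 0 + 2138 + 8·2·20 = 2458; k=2: 144 + 7420 + 8·9·20 = 9004; k=3: 238 + 6160 + 8·7·20 = 7518; k=4: 666 + 9360 + 8·18·20 = 12906; k=5: 1418 + 5200 + 8·20·20 = 9818; k=6: 1826 + 0 + 8·13·20 = 3906.
Minimum: 2458 at k=1.

2458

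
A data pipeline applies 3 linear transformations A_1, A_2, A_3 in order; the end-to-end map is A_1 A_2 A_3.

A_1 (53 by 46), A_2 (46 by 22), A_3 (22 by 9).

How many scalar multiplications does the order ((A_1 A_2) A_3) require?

(A_1 A_2): 53×46 by 46×22 → 53×22, cost 53·46·22 = 53636
((A_1 A_2) A_3): 53×22 by 22×9 → 53×9, cost 53·22·9 = 10494; cumulative 64130
Total: 64130 scalar multiplications.

64130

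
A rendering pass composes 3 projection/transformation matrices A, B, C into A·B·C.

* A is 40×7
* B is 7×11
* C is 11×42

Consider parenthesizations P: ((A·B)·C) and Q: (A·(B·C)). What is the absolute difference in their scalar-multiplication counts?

Order P = ((A·B)·C): (A·B): 40×7 by 7×11 → 40×11, cost 40·7·11 = 3080; ((A·B)·C): 40×11 by 11×42 → 40×42, cost 40·11·42 = 18480; cumulative 21560. Total 21560.
Order Q = (A·(B·C)): (B·C): 7×11 by 11×42 → 7×42, cost 7·11·42 = 3234; (A·(B·C)): 40×7 by 7×42 → 40×42, cost 40·7·42 = 11760; cumulative 14994. Total 14994.
Difference: |21560 − 14994| = 6566.

6566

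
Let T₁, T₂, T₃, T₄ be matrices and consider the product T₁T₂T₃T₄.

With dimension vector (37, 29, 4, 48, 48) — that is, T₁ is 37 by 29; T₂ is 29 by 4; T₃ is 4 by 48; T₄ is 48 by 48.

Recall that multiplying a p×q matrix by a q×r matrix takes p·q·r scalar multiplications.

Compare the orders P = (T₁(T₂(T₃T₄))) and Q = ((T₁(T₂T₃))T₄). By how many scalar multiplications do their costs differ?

Order P = (T₁(T₂(T₃T₄))): (T₃T₄): 4×48 by 48×48 → 4×48, cost 4·48·48 = 9216; (T₂(T₃T₄)): 29×4 by 4×48 → 29×48, cost 29·4·48 = 5568; cumulative 14784; (T₁(T₂(T₃T₄))): 37×29 by 29×48 → 37×48, cost 37·29·48 = 51504; cumulative 66288. Total 66288.
Order Q = ((T₁(T₂T₃))T₄): (T₂T₃): 29×4 by 4×48 → 29×48, cost 29·4·48 = 5568; (T₁(T₂T₃)): 37×29 by 29×48 → 37×48, cost 37·29·48 = 51504; cumulative 57072; ((T₁(T₂T₃))T₄): 37×48 by 48×48 → 37×48, cost 37·48·48 = 85248; cumulative 142320. Total 142320.
Difference: |66288 − 142320| = 76032.

76032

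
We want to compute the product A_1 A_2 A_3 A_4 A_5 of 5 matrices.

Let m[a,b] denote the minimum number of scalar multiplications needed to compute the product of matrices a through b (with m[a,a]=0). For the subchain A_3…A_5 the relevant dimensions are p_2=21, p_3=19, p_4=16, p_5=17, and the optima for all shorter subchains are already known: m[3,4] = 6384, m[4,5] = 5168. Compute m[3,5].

11951

m[3,5] = min over k∈[3,4] of m[3,k]+m[k+1,5]+p_{2}·p_k·p_{5}.
k=3: 0 + 5168 + 21·19·17 = 11951; k=4: 6384 + 0 + 21·16·17 = 12096.
Minimum: 11951 at k=3.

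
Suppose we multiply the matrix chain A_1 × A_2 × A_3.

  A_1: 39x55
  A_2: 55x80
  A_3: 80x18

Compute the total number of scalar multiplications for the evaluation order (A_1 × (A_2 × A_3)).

(A_2 × A_3): 55×80 by 80×18 → 55×18, cost 55·80·18 = 79200
(A_1 × (A_2 × A_3)): 39×55 by 55×18 → 39×18, cost 39·55·18 = 38610; cumulative 117810
Total: 117810 scalar multiplications.

117810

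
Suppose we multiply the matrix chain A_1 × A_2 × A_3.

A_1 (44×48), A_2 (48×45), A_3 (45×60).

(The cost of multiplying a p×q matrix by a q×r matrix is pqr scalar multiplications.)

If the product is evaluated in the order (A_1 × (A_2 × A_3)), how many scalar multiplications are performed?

256320

(A_2 × A_3): 48×45 by 45×60 → 48×60, cost 48·45·60 = 129600
(A_1 × (A_2 × A_3)): 44×48 by 48×60 → 44×60, cost 44·48·60 = 126720; cumulative 256320
Total: 256320 scalar multiplications.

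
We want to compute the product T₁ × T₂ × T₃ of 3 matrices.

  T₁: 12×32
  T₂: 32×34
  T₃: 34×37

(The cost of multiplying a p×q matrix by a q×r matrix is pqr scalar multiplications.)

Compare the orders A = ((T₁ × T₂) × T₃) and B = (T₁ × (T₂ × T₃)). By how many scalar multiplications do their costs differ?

26312

Order A = ((T₁ × T₂) × T₃): (T₁ × T₂): 12×32 by 32×34 → 12×34, cost 12·32·34 = 13056; ((T₁ × T₂) × T₃): 12×34 by 34×37 → 12×37, cost 12·34·37 = 15096; cumulative 28152. Total 28152.
Order B = (T₁ × (T₂ × T₃)): (T₂ × T₃): 32×34 by 34×37 → 32×37, cost 32·34·37 = 40256; (T₁ × (T₂ × T₃)): 12×32 by 32×37 → 12×37, cost 12·32·37 = 14208; cumulative 54464. Total 54464.
Difference: |28152 − 54464| = 26312.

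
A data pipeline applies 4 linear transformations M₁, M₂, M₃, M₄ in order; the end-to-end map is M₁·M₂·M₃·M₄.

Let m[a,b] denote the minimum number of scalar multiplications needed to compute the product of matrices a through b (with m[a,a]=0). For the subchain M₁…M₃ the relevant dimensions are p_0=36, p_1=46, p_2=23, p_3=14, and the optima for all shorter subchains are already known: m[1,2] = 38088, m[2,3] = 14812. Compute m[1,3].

m[1,3] = min over k∈[1,2] of m[1,k]+m[k+1,3]+p_{0}·p_k·p_{3}.
k=1: 0 + 14812 + 36·46·14 = 37996; k=2: 38088 + 0 + 36·23·14 = 49680.
Minimum: 37996 at k=1.

37996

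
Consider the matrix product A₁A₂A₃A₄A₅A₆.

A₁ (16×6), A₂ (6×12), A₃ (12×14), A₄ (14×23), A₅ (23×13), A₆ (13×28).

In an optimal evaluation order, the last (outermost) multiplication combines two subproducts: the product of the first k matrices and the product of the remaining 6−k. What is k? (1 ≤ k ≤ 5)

1

Adjacent pairs: A₁A₂ = 16·6·12 = 1152; A₂A₃ = 6·12·14 = 1008; A₃A₄ = 12·14·23 = 3864; A₄A₅ = 14·23·13 = 4186; A₅A₆ = 23·13·28 = 8372.
Length 3: A₁..A₃: k=1: 0+1008+16·6·14=2352; k=2: 1152+0+16·12·14=3840 → min 2352 | A₂..A₄: k=2: 0+3864+6·12·23=5520; k=3: 1008+0+6·14·23=2940 → min 2940 | A₃..A₅: k=3: 0+4186+12·14·13=6370; k=4: 3864+0+12·23·13=7452 → min 6370 | A₄..A₆: k=4: 0+8372+14·23·28=17388; k=5: 4186+0+14·13·28=9282 → min 9282.
Length 4: A₁..A₄: k=1: 0+2940+16·6·23=5148; k=2: 1152+3864+16·12·23=9432; k=3: 2352+0+16·14·23=7504 → min 5148 | A₂..A₅: k=2: 0+6370+6·12·13=7306; k=3: 1008+4186+6·14·13=6286; k=4: 2940+0+6·23·13=4734 → min 4734 | A₃..A₆: k=3: 0+9282+12·14·28=13986; k=4: 3864+8372+12·23·28=19964; k=5: 6370+0+12·13·28=10738 → min 10738.
Length 5: A₁..A₅: k=1: 0+4734+16·6·13=5982; k=2: 1152+6370+16·12·13=10018; k=3: 2352+4186+16·14·13=9450; k=4: 5148+0+16·23·13=9932 → min 5982 | A₂..A₆: k=2: 0+10738+6·12·28=12754; k=3: 1008+9282+6·14·28=12642; k=4: 2940+8372+6·23·28=15176; k=5: 4734+0+6·13·28=6918 → min 6918.
Top-level splits: k=1: (A₁..A₁)·(A₂..A₆) → 0+6918+16·6·28 = 9606; k=2: (A₁..A₂)·(A₃..A₆) → 1152+10738+16·12·28 = 17266; k=3: (A₁..A₃)·(A₄..A₆) → 2352+9282+16·14·28 = 17906; k=4: (A₁..A₄)·(A₅..A₆) → 5148+8372+16·23·28 = 23824; k=5: (A₁..A₅)·(A₆..A₆) → 5982+0+16·13·28 = 11806.
Best split is after A₁, i.e. k = 1.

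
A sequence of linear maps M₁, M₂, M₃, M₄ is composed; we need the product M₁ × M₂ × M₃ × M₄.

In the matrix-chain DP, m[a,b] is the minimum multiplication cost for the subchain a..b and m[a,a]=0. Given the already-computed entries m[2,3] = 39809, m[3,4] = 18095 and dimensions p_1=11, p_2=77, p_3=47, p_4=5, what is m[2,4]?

22330

m[2,4] = min over k∈[2,3] of m[2,k]+m[k+1,4]+p_{1}·p_k·p_{4}.
k=2: 0 + 18095 + 11·77·5 = 22330; k=3: 39809 + 0 + 11·47·5 = 42394.
Minimum: 22330 at k=2.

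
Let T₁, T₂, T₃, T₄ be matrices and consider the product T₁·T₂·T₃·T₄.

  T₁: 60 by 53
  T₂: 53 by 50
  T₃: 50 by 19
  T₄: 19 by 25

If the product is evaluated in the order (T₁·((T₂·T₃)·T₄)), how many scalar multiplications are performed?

155025

(T₂·T₃): 53×50 by 50×19 → 53×19, cost 53·50·19 = 50350
((T₂·T₃)·T₄): 53×19 by 19×25 → 53×25, cost 53·19·25 = 25175; cumulative 75525
(T₁·((T₂·T₃)·T₄)): 60×53 by 53×25 → 60×25, cost 60·53·25 = 79500; cumulative 155025
Total: 155025 scalar multiplications.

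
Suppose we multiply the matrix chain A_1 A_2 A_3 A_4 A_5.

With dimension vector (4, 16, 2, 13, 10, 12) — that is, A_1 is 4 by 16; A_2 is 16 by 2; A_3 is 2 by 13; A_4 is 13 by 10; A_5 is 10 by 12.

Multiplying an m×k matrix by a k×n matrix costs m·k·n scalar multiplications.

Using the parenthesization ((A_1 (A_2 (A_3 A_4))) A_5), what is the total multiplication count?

1700

(A_3 A_4): 2×13 by 13×10 → 2×10, cost 2·13·10 = 260
(A_2 (A_3 A_4)): 16×2 by 2×10 → 16×10, cost 16·2·10 = 320; cumulative 580
(A_1 (A_2 (A_3 A_4))): 4×16 by 16×10 → 4×10, cost 4·16·10 = 640; cumulative 1220
((A_1 (A_2 (A_3 A_4))) A_5): 4×10 by 10×12 → 4×12, cost 4·10·12 = 480; cumulative 1700
Total: 1700 scalar multiplications.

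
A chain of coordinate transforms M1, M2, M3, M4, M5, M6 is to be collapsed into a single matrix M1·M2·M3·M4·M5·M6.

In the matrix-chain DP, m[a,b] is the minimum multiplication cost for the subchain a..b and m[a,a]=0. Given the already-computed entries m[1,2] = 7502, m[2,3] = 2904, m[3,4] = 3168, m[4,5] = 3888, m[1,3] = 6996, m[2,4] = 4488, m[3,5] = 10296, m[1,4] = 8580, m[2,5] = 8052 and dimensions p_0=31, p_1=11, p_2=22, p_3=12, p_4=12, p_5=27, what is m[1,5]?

17259

m[1,5] = min over k∈[1,4] of m[1,k]+m[k+1,5]+p_{0}·p_k·p_{5}.
k=1: 0 + 8052 + 31·11·27 = 17259; k=2: 7502 + 10296 + 31·22·27 = 36212; k=3: 6996 + 3888 + 31·12·27 = 20928; k=4: 8580 + 0 + 31·12·27 = 18624.
Minimum: 17259 at k=1.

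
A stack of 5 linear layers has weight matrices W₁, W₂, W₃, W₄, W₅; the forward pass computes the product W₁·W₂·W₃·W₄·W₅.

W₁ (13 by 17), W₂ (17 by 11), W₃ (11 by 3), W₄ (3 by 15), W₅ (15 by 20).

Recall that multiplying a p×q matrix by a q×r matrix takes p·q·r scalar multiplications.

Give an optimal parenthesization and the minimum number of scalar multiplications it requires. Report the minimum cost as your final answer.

2904

Adjacent pairs: W₁W₂ = 13·17·11 = 2431; W₂W₃ = 17·11·3 = 561; W₃W₄ = 11·3·15 = 495; W₄W₅ = 3·15·20 = 900.
Length 3: W₁..W₃: k=1: 0+561+13·17·3=1224; k=2: 2431+0+13·11·3=2860 → min 1224 | W₂..W₄: k=2: 0+495+17·11·15=3300; k=3: 561+0+17·3·15=1326 → min 1326 | W₃..W₅: k=3: 0+900+11·3·20=1560; k=4: 495+0+11·15·20=3795 → min 1560.
Length 4: W₁..W₄: k=1: 0+1326+13·17·15=4641; k=2: 2431+495+13·11·15=5071; k=3: 1224+0+13·3·15=1809 → min 1809 | W₂..W₅: k=2: 0+1560+17·11·20=5300; k=3: 561+900+17·3·20=2481; k=4: 1326+0+17·15·20=6426 → min 2481.
Length 5: W₁..W₅: k=1: 0+2481+13·17·20=6901; k=2: 2431+1560+13·11·20=6851; k=3: 1224+900+13·3·20=2904; k=4: 1809+0+13·15·20=5709 → min 2904.
Optimal parenthesization: ((W₁·(W₂·W₃))·(W₄·W₅)) with cost 2904.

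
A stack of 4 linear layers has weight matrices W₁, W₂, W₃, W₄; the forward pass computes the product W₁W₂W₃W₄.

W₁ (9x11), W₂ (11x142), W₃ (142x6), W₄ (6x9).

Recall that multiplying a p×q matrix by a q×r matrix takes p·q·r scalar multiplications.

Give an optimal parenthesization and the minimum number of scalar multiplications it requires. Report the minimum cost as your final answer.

Adjacent pairs: W₁W₂ = 9·11·142 = 14058; W₂W₃ = 11·142·6 = 9372; W₃W₄ = 142·6·9 = 7668.
Length 3: W₁..W₃: k=1: 0+9372+9·11·6=9966; k=2: 14058+0+9·142·6=21726 → min 9966 | W₂..W₄: k=2: 0+7668+11·142·9=21726; k=3: 9372+0+11·6·9=9966 → min 9966.
Length 4: W₁..W₄: k=1: 0+9966+9·11·9=10857; k=2: 14058+7668+9·142·9=33228; k=3: 9966+0+9·6·9=10452 → min 10452.
Optimal parenthesization: ((W₁(W₂W₃))W₄) with cost 10452.

10452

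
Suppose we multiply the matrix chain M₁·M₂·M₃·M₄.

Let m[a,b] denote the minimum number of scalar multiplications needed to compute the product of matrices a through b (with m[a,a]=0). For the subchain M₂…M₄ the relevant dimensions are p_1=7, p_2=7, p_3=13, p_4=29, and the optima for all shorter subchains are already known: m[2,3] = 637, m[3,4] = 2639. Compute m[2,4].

3276

m[2,4] = min over k∈[2,3] of m[2,k]+m[k+1,4]+p_{1}·p_k·p_{4}.
k=2: 0 + 2639 + 7·7·29 = 4060; k=3: 637 + 0 + 7·13·29 = 3276.
Minimum: 3276 at k=3.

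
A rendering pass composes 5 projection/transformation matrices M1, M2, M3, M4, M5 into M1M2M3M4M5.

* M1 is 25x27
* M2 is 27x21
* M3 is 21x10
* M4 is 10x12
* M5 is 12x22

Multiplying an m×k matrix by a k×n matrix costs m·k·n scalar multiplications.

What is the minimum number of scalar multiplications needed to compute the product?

Adjacent pairs: M1M2 = 25·27·21 = 14175; M2M3 = 27·21·10 = 5670; M3M4 = 21·10·12 = 2520; M4M5 = 10·12·22 = 2640.
Length 3: M1..M3: k=1: 0+5670+25·27·10=12420; k=2: 14175+0+25·21·10=19425 → min 12420 | M2..M4: k=2: 0+2520+27·21·12=9324; k=3: 5670+0+27·10·12=8910 → min 8910 | M3..M5: k=3: 0+2640+21·10·22=7260; k=4: 2520+0+21·12·22=8064 → min 7260.
Length 4: M1..M4: k=1: 0+8910+25·27·12=17010; k=2: 14175+2520+25·21·12=22995; k=3: 12420+0+25·10·12=15420 → min 15420 | M2..M5: k=2: 0+7260+27·21·22=19734; k=3: 5670+2640+27·10·22=14250; k=4: 8910+0+27·12·22=16038 → min 14250.
Length 5: M1..M5: k=1: 0+14250+25·27·22=29100; k=2: 14175+7260+25·21·22=32985; k=3: 12420+2640+25·10·22=20560; k=4: 15420+0+25·12·22=22020 → min 20560.
Optimal order: ((M1(M2M3))(M4M5)) with cost 20560.

20560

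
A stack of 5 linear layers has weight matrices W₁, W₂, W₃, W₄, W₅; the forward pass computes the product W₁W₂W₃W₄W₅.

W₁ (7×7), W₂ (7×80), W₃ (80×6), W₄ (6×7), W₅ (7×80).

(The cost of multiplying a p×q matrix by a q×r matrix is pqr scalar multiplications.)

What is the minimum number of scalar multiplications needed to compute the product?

7868

Adjacent pairs: W₁W₂ = 7·7·80 = 3920; W₂W₃ = 7·80·6 = 3360; W₃W₄ = 80·6·7 = 3360; W₄W₅ = 6·7·80 = 3360.
Length 3: W₁..W₃: k=1: 0+3360+7·7·6=3654; k=2: 3920+0+7·80·6=7280 → min 3654 | W₂..W₄: k=2: 0+3360+7·80·7=7280; k=3: 3360+0+7·6·7=3654 → min 3654 | W₃..W₅: k=3: 0+3360+80·6·80=41760; k=4: 3360+0+80·7·80=48160 → min 41760.
Length 4: W₁..W₄: k=1: 0+3654+7·7·7=3997; k=2: 3920+3360+7·80·7=11200; k=3: 3654+0+7·6·7=3948 → min 3948 | W₂..W₅: k=2: 0+41760+7·80·80=86560; k=3: 3360+3360+7·6·80=10080; k=4: 3654+0+7·7·80=7574 → min 7574.
Length 5: W₁..W₅: k=1: 0+7574+7·7·80=11494; k=2: 3920+41760+7·80·80=90480; k=3: 3654+3360+7·6·80=10374; k=4: 3948+0+7·7·80=7868 → min 7868.
Optimal order: (((W₁(W₂W₃))W₄)W₅) with cost 7868.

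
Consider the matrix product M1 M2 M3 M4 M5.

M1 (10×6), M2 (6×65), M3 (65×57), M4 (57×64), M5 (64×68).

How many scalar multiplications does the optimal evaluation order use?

Adjacent pairs: M1M2 = 10·6·65 = 3900; M2M3 = 6·65·57 = 22230; M3M4 = 65·57·64 = 237120; M4M5 = 57·64·68 = 248064.
Length 3: M1..M3: k=1: 0+22230+10·6·57=25650; k=2: 3900+0+10·65·57=40950 → min 25650 | M2..M4: k=2: 0+237120+6·65·64=262080; k=3: 22230+0+6·57·64=44118 → min 44118 | M3..M5: k=3: 0+248064+65·57·68=500004; k=4: 237120+0+65·64·68=520000 → min 500004.
Length 4: M1..M4: k=1: 0+44118+10·6·64=47958; k=2: 3900+237120+10·65·64=282620; k=3: 25650+0+10·57·64=62130 → min 47958 | M2..M5: k=2: 0+500004+6·65·68=526524; k=3: 22230+248064+6·57·68=293550; k=4: 44118+0+6·64·68=70230 → min 70230.
Length 5: M1..M5: k=1: 0+70230+10·6·68=74310; k=2: 3900+500004+10·65·68=548104; k=3: 25650+248064+10·57·68=312474; k=4: 47958+0+10·64·68=91478 → min 74310.
Optimal order: (M1 (((M2 M3) M4) M5)) with cost 74310.

74310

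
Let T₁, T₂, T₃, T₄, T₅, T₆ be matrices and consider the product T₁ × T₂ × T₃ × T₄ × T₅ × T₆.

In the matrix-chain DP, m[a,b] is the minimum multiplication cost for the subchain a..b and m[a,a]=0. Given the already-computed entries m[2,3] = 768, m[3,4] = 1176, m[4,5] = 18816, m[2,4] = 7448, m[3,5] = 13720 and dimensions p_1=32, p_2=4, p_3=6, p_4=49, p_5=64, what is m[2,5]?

21912

m[2,5] = min over k∈[2,4] of m[2,k]+m[k+1,5]+p_{1}·p_k·p_{5}.
k=2: 0 + 13720 + 32·4·64 = 21912; k=3: 768 + 18816 + 32·6·64 = 31872; k=4: 7448 + 0 + 32·49·64 = 107800.
Minimum: 21912 at k=2.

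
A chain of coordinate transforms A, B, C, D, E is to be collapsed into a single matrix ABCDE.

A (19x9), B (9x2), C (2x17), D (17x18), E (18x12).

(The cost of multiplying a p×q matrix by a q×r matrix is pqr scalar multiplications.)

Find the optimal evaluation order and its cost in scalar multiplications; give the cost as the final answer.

Adjacent pairs: AB = 19·9·2 = 342; BC = 9·2·17 = 306; CD = 2·17·18 = 612; DE = 17·18·12 = 3672.
Length 3: A..C: k=1: 0+306+19·9·17=3213; k=2: 342+0+19·2·17=988 → min 988 | B..D: k=2: 0+612+9·2·18=936; k=3: 306+0+9·17·18=3060 → min 936 | C..E: k=3: 0+3672+2·17·12=4080; k=4: 612+0+2·18·12=1044 → min 1044.
Length 4: A..D: k=1: 0+936+19·9·18=4014; k=2: 342+612+19·2·18=1638; k=3: 988+0+19·17·18=6802 → min 1638 | B..E: k=2: 0+1044+9·2·12=1260; k=3: 306+3672+9·17·12=5814; k=4: 936+0+9·18·12=2880 → min 1260.
Length 5: A..E: k=1: 0+1260+19·9·12=3312; k=2: 342+1044+19·2·12=1842; k=3: 988+3672+19·17·12=8536; k=4: 1638+0+19·18·12=5742 → min 1842.
Optimal parenthesization: ((AB)((CD)E)) with cost 1842.

1842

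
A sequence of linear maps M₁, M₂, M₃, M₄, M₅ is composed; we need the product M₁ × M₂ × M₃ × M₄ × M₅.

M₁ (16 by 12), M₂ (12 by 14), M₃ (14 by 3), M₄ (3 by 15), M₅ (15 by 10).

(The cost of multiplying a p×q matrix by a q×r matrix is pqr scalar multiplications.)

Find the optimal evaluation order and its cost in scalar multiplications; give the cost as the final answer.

Adjacent pairs: M₁M₂ = 16·12·14 = 2688; M₂M₃ = 12·14·3 = 504; M₃M₄ = 14·3·15 = 630; M₄M₅ = 3·15·10 = 450.
Length 3: M₁..M₃: k=1: 0+504+16·12·3=1080; k=2: 2688+0+16·14·3=3360 → min 1080 | M₂..M₄: k=2: 0+630+12·14·15=3150; k=3: 504+0+12·3·15=1044 → min 1044 | M₃..M₅: k=3: 0+450+14·3·10=870; k=4: 630+0+14·15·10=2730 → min 870.
Length 4: M₁..M₄: k=1: 0+1044+16·12·15=3924; k=2: 2688+630+16·14·15=6678; k=3: 1080+0+16·3·15=1800 → min 1800 | M₂..M₅: k=2: 0+870+12·14·10=2550; k=3: 504+450+12·3·10=1314; k=4: 1044+0+12·15·10=2844 → min 1314.
Length 5: M₁..M₅: k=1: 0+1314+16·12·10=3234; k=2: 2688+870+16·14·10=5798; k=3: 1080+450+16·3·10=2010; k=4: 1800+0+16·15·10=4200 → min 2010.
Optimal parenthesization: ((M₁ × (M₂ × M₃)) × (M₄ × M₅)) with cost 2010.

2010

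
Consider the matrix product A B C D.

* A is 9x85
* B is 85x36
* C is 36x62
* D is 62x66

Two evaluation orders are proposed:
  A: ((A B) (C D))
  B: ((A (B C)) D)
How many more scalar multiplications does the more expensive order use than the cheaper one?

Order A = ((A B) (C D)): (A B): 9×85 by 85×36 → 9×36, cost 9·85·36 = 27540; (C D): 36×62 by 62×66 → 36×66, cost 36·62·66 = 147312; ((A B) (C D)): 9×36 by 36×66 → 9×66, cost 9·36·66 = 21384; cumulative 196236. Total 196236.
Order B = ((A (B C)) D): (B C): 85×36 by 36×62 → 85×62, cost 85·36·62 = 189720; (A (B C)): 9×85 by 85×62 → 9×62, cost 9·85·62 = 47430; cumulative 237150; ((A (B C)) D): 9×62 by 62×66 → 9×66, cost 9·62·66 = 36828; cumulative 273978. Total 273978.
Difference: |196236 − 273978| = 77742.

77742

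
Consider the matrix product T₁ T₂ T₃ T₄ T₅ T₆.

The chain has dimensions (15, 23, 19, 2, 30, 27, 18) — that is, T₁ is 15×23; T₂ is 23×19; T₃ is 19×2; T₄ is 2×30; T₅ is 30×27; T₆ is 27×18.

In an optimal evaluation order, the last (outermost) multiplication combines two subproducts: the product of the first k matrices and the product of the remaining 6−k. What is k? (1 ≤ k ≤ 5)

Adjacent pairs: T₁T₂ = 15·23·19 = 6555; T₂T₃ = 23·19·2 = 874; T₃T₄ = 19·2·30 = 1140; T₄T₅ = 2·30·27 = 1620; T₅T₆ = 30·27·18 = 14580.
Length 3: T₁..T₃: k=1: 0+874+15·23·2=1564; k=2: 6555+0+15·19·2=7125 → min 1564 | T₂..T₄: k=2: 0+1140+23·19·30=14250; k=3: 874+0+23·2·30=2254 → min 2254 | T₃..T₅: k=3: 0+1620+19·2·27=2646; k=4: 1140+0+19·30·27=16530 → min 2646 | T₄..T₆: k=4: 0+14580+2·30·18=15660; k=5: 1620+0+2·27·18=2592 → min 2592.
Length 4: T₁..T₄: k=1: 0+2254+15·23·30=12604; k=2: 6555+1140+15·19·30=16245; k=3: 1564+0+15·2·30=2464 → min 2464 | T₂..T₅: k=2: 0+2646+23·19·27=14445; k=3: 874+1620+23·2·27=3736; k=4: 2254+0+23·30·27=20884 → min 3736 | T₃..T₆: k=3: 0+2592+19·2·18=3276; k=4: 1140+14580+19·30·18=25980; k=5: 2646+0+19·27·18=11880 → min 3276.
Length 5: T₁..T₅: k=1: 0+3736+15·23·27=13051; k=2: 6555+2646+15·19·27=16896; k=3: 1564+1620+15·2·27=3994; k=4: 2464+0+15·30·27=14614 → min 3994 | T₂..T₆: k=2: 0+3276+23·19·18=11142; k=3: 874+2592+23·2·18=4294; k=4: 2254+14580+23·30·18=29254; k=5: 3736+0+23·27·18=14914 → min 4294.
Top-level splits: k=1: (T₁..T₁)·(T₂..T₆) → 0+4294+15·23·18 = 10504; k=2: (T₁..T₂)·(T₃..T₆) → 6555+3276+15·19·18 = 14961; k=3: (T₁..T₃)·(T₄..T₆) → 1564+2592+15·2·18 = 4696; k=4: (T₁..T₄)·(T₅..T₆) → 2464+14580+15·30·18 = 25144; k=5: (T₁..T₅)·(T₆..T₆) → 3994+0+15·27·18 = 11284.
Best split is after T₃, i.e. k = 3.

3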